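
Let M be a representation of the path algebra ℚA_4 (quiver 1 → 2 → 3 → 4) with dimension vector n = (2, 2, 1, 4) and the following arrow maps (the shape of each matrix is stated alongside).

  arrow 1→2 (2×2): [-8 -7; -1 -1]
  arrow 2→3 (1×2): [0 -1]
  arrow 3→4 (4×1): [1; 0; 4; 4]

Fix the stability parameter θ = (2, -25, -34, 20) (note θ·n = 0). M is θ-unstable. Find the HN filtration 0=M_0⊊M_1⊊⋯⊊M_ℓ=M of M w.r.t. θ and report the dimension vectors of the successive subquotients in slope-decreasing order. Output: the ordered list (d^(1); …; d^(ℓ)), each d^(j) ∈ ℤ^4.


Barcode: M ≅ I[1,2], I[1,4], I[4,4]^3. HN layers by μ_θ (3 steps, strictly decreasing):
  μ^(1)=20; μ^(2)=-23/2; μ^(3)=-19

((0, 0, 0, 4); (1, 1, 0, 0); (1, 1, 1, 0))


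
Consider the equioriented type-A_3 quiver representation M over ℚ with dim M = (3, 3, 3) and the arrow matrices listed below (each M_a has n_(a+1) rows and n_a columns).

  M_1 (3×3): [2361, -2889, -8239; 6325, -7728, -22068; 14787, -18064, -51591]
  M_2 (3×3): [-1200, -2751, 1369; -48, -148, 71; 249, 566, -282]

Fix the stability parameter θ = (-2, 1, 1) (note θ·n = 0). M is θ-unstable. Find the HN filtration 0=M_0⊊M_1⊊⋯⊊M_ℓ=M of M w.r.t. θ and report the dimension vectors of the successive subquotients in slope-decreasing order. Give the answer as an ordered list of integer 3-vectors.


Barcode: M ≅ I[1,3]^3. HN layers by μ_θ (2 steps, strictly decreasing):
  μ^(1)=1; μ^(2)=-2

((0, 3, 3); (3, 0, 0))


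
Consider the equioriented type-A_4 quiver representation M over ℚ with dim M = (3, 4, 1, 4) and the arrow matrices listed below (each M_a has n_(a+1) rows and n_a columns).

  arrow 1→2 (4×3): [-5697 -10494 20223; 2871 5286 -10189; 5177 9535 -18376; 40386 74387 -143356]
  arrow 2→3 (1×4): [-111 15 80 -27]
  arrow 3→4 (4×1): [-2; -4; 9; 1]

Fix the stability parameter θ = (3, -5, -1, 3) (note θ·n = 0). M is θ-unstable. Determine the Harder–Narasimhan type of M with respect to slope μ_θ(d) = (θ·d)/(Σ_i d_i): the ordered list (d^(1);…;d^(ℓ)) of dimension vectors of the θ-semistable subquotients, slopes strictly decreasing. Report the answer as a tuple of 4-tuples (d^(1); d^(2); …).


Interval decomposition of M: I[1,2]^2, I[1,4], I[2,2], I[4,4]^3.
HN type (ℓ=3): μ^(1)=3; μ^(2)=-1; μ^(3)=-5

((0, 0, 0, 4); (3, 3, 1, 0); (0, 1, 0, 0))


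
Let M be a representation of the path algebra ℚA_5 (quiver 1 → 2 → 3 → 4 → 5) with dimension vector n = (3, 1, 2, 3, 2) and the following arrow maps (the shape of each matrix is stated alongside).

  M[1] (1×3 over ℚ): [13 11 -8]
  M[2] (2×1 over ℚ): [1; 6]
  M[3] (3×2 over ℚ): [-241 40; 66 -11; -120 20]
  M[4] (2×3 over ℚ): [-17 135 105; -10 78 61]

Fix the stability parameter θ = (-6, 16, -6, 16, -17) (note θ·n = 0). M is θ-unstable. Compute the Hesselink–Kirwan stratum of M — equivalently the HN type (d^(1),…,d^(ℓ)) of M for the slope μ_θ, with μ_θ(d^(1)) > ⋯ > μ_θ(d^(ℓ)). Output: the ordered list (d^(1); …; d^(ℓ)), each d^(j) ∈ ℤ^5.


Via rank(M_{q-1}∘⋯∘M_p): M ≅ I[1,1]^2, I[1,5], I[3,5], I[4,4].
μ_θ-semistable layers: μ^(1)=16; μ^(2)=9/4; μ^(3)=-1/2; μ^(4)=-6

((0, 0, 0, 1, 0); (0, 1, 1, 1, 1); (0, 0, 0, 1, 1); (3, 0, 1, 0, 0))


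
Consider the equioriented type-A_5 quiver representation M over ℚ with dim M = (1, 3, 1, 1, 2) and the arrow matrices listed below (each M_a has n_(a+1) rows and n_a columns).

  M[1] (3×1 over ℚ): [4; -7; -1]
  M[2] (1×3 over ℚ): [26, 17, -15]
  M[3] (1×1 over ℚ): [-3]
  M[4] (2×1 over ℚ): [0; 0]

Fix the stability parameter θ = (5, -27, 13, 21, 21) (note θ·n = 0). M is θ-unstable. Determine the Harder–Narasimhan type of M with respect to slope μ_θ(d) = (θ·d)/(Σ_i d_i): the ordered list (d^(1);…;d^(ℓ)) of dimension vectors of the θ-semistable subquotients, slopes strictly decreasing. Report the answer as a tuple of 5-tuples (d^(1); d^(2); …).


Interval decomposition of M: I[1,2], I[2,2], I[2,4], I[5,5]^2.
HN type (ℓ=4): μ^(1)=21; μ^(2)=13; μ^(3)=-11; μ^(4)=-27

((0, 0, 0, 1, 2); (0, 0, 1, 0, 0); (1, 1, 0, 0, 0); (0, 2, 0, 0, 0))


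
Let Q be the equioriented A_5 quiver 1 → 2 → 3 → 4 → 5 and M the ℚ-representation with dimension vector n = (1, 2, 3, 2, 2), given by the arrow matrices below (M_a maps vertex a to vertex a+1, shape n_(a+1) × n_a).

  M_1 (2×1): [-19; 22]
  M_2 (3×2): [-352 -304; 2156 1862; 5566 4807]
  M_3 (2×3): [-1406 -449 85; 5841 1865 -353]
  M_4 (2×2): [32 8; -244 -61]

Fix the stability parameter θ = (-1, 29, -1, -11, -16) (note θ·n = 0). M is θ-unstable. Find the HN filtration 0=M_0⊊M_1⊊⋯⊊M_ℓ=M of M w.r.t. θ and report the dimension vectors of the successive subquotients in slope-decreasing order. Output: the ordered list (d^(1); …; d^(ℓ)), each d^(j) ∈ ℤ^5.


Interval decomposition of M: I[1,2], I[2,5], I[3,3], I[3,4], I[5,5].
HN type (ℓ=5): μ^(1)=29; μ^(2)=1/4; μ^(3)=-1; μ^(4)=-6; μ^(5)=-16

((0, 1, 0, 0, 0); (0, 1, 1, 1, 1); (1, 0, 1, 0, 0); (0, 0, 1, 1, 0); (0, 0, 0, 0, 1))


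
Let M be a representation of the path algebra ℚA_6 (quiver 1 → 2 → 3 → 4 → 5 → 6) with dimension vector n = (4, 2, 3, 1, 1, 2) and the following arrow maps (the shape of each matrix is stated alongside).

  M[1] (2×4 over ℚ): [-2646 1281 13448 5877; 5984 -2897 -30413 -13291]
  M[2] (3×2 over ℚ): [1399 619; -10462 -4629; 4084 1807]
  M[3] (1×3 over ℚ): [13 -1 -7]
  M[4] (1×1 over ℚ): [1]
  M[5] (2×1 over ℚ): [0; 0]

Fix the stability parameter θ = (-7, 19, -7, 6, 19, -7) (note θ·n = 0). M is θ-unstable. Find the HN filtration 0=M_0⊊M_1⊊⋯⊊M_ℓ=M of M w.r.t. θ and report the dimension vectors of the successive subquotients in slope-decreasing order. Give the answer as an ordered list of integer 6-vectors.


Barcode: M ≅ I[1,1]^2, I[1,3], I[1,5], I[3,3], I[6,6]^2. HN layers by μ_θ (3 steps, strictly decreasing):
  μ^(1)=19; μ^(2)=6; μ^(3)=-7

((0, 0, 0, 0, 1, 0); (0, 2, 2, 1, 0, 0); (4, 0, 1, 0, 0, 2))


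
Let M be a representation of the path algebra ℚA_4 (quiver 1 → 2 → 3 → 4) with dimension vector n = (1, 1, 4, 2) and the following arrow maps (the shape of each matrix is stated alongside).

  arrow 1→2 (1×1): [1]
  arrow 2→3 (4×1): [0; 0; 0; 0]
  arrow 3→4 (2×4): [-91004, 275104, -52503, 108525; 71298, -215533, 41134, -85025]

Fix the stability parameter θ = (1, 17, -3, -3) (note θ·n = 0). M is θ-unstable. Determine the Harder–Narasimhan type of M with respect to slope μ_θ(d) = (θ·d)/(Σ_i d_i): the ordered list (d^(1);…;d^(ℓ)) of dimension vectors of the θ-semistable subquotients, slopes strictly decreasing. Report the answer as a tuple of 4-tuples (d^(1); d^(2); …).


Interval decomposition of M: I[1,2], I[3,3]^2, I[3,4]^2.
HN type (ℓ=3): μ^(1)=17; μ^(2)=1; μ^(3)=-3

((0, 1, 0, 0); (1, 0, 0, 0); (0, 0, 4, 2))


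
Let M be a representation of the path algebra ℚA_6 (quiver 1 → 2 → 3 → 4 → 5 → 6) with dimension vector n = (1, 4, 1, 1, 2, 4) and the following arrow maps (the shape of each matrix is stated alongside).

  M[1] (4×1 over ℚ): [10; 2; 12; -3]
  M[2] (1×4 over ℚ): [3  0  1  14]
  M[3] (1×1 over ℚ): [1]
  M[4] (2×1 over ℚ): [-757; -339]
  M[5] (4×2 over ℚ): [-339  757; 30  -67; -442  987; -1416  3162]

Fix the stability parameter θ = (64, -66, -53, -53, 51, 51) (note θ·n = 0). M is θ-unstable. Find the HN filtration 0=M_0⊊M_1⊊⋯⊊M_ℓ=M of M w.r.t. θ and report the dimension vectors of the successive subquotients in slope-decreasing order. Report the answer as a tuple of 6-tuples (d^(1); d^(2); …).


Via rank(M_{q-1}∘⋯∘M_p): M ≅ I[1,2], I[2,2]^2, I[2,6], I[5,6], I[6,6]^2.
μ_θ-semistable layers: μ^(1)=51; μ^(2)=-1; μ^(3)=-53; μ^(4)=-66

((0, 0, 0, 0, 2, 4); (1, 1, 0, 0, 0, 0); (0, 0, 1, 1, 0, 0); (0, 3, 0, 0, 0, 0))


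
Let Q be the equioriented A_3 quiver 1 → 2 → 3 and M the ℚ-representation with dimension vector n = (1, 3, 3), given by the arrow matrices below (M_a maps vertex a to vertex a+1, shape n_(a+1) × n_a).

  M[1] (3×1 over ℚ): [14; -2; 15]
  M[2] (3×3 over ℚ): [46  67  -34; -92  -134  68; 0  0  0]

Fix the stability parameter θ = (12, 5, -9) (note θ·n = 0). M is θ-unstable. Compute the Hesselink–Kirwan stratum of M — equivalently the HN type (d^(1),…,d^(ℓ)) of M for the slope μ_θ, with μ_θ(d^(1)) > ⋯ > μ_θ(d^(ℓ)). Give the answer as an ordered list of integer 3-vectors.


Barcode: M ≅ I[1,2], I[2,2], I[2,3], I[3,3]^2. HN layers by μ_θ (4 steps, strictly decreasing):
  μ^(1)=17/2; μ^(2)=5; μ^(3)=-2; μ^(4)=-9

((1, 1, 0); (0, 1, 0); (0, 1, 1); (0, 0, 2))


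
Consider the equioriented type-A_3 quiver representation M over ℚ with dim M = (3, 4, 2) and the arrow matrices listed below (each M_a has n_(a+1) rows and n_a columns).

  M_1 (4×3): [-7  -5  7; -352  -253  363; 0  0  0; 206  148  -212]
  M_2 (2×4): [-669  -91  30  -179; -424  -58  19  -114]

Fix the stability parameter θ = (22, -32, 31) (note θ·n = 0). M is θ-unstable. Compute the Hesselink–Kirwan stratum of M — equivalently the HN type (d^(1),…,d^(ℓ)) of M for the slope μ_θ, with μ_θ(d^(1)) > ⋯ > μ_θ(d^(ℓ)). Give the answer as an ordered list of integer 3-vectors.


Barcode: M ≅ I[1,1], I[1,3]^2, I[2,2]^2. HN layers by μ_θ (4 steps, strictly decreasing):
  μ^(1)=31; μ^(2)=22; μ^(3)=-5; μ^(4)=-32

((0, 0, 2); (1, 0, 0); (2, 2, 0); (0, 2, 0))


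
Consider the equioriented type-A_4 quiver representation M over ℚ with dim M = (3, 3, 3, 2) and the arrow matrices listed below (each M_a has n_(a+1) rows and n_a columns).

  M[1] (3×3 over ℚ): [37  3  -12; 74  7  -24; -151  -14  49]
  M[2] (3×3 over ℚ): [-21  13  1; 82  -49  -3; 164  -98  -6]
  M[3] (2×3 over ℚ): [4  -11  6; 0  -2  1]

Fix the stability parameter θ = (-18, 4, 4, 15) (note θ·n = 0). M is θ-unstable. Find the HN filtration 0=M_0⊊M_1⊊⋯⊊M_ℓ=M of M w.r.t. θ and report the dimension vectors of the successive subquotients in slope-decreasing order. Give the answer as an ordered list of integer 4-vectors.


Interval decomposition of M: I[1,2], I[1,3], I[1,4], I[3,4].
HN type (ℓ=3): μ^(1)=15; μ^(2)=4; μ^(3)=-18

((0, 0, 0, 2); (0, 3, 3, 0); (3, 0, 0, 0))


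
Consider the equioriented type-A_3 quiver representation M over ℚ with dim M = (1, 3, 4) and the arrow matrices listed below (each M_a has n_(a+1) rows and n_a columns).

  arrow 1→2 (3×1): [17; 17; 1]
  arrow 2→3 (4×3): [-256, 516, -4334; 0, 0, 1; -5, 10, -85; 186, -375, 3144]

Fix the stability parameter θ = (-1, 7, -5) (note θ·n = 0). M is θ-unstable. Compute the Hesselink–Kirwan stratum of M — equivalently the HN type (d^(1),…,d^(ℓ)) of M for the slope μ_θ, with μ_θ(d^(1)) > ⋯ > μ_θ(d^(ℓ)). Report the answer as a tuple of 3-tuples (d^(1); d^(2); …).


Barcode: M ≅ I[1,3], I[2,3]^2, I[3,3]. HN layers by μ_θ (3 steps, strictly decreasing):
  μ^(1)=1; μ^(2)=-1; μ^(3)=-5

((0, 3, 3); (1, 0, 0); (0, 0, 1))


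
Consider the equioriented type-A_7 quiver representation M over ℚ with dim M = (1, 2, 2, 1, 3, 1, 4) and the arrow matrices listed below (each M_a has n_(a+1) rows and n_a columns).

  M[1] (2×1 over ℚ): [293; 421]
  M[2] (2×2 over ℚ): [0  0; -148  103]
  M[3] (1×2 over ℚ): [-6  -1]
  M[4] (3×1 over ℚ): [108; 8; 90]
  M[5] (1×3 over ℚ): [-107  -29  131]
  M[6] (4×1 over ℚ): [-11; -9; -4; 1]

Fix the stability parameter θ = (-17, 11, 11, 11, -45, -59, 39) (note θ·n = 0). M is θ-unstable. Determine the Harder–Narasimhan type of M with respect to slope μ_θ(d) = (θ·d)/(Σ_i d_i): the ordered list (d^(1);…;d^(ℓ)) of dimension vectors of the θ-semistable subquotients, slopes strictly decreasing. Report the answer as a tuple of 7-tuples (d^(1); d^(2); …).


Interval decomposition of M: I[1,7], I[2,2], I[3,3], I[5,5]^2, I[7,7]^3.
HN type (ℓ=5): μ^(1)=39; μ^(2)=11; μ^(3)=-71/5; μ^(4)=-17; μ^(5)=-45

((0, 0, 0, 0, 0, 0, 4); (0, 1, 1, 0, 0, 0, 0); (0, 1, 1, 1, 1, 1, 0); (1, 0, 0, 0, 0, 0, 0); (0, 0, 0, 0, 2, 0, 0))


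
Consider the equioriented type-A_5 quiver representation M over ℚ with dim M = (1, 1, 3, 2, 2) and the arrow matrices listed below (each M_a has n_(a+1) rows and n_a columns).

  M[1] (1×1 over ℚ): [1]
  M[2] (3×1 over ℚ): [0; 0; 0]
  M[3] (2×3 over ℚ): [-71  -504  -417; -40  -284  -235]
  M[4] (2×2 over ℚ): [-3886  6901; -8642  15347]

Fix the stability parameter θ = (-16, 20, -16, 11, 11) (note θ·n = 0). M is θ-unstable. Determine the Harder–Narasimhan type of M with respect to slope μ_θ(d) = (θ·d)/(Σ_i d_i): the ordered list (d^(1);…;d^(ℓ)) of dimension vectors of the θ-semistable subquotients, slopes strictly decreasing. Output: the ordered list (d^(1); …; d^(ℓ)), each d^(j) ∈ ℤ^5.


Barcode: M ≅ I[1,2], I[3,3], I[3,4], I[3,5], I[5,5]. HN layers by μ_θ (3 steps, strictly decreasing):
  μ^(1)=20; μ^(2)=11; μ^(3)=-16

((0, 1, 0, 0, 0); (0, 0, 0, 2, 2); (1, 0, 3, 0, 0))


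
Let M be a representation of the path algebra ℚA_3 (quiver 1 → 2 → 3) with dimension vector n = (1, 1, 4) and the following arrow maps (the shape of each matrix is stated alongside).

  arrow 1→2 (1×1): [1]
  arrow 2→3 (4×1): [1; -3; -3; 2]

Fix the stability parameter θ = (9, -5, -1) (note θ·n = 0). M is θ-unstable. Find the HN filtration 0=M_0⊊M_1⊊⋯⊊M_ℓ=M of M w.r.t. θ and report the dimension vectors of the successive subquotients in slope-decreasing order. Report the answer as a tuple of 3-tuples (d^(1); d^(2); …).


Interval decomposition of M: I[1,3], I[3,3]^3.
HN type (ℓ=2): μ^(1)=1; μ^(2)=-1

((1, 1, 1); (0, 0, 3))


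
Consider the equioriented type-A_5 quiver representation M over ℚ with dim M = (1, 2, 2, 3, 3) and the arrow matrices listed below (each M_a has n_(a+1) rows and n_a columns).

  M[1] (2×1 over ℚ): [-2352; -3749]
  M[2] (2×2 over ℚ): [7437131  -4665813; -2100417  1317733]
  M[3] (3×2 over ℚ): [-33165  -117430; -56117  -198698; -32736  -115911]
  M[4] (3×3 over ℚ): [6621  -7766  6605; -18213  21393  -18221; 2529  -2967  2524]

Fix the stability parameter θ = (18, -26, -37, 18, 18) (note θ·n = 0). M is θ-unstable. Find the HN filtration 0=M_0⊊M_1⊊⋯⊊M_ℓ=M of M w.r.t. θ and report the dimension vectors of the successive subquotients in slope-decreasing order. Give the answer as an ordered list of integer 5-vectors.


Barcode: M ≅ I[1,5], I[2,5], I[4,5]. HN layers by μ_θ (3 steps, strictly decreasing):
  μ^(1)=18; μ^(2)=-15; μ^(3)=-63/2

((0, 0, 0, 3, 3); (1, 1, 1, 0, 0); (0, 1, 1, 0, 0))


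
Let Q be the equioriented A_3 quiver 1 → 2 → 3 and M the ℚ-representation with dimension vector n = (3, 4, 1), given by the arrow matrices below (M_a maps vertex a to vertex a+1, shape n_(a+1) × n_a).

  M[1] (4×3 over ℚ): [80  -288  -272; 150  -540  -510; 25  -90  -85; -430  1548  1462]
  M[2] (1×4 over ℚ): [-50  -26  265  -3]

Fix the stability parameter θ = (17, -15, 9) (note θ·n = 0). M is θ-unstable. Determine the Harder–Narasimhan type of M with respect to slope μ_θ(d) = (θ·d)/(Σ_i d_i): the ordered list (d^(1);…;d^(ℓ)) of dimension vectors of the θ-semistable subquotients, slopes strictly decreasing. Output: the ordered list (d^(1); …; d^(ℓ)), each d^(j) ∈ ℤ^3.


Via rank(M_{q-1}∘⋯∘M_p): M ≅ I[1,1]^2, I[1,3], I[2,2]^3.
μ_θ-semistable layers: μ^(1)=17; μ^(2)=9; μ^(3)=1; μ^(4)=-15

((2, 0, 0); (0, 0, 1); (1, 1, 0); (0, 3, 0))


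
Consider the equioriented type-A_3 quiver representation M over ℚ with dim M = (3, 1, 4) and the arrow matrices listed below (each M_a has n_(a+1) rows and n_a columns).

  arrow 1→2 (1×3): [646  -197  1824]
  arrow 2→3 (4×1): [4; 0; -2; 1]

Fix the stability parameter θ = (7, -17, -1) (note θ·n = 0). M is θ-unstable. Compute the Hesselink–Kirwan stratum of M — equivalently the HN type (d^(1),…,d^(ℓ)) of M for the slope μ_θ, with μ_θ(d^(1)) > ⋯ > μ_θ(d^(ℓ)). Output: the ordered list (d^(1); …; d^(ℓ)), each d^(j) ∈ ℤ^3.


Barcode: M ≅ I[1,1]^2, I[1,3], I[3,3]^3. HN layers by μ_θ (3 steps, strictly decreasing):
  μ^(1)=7; μ^(2)=-1; μ^(3)=-5

((2, 0, 0); (0, 0, 4); (1, 1, 0))


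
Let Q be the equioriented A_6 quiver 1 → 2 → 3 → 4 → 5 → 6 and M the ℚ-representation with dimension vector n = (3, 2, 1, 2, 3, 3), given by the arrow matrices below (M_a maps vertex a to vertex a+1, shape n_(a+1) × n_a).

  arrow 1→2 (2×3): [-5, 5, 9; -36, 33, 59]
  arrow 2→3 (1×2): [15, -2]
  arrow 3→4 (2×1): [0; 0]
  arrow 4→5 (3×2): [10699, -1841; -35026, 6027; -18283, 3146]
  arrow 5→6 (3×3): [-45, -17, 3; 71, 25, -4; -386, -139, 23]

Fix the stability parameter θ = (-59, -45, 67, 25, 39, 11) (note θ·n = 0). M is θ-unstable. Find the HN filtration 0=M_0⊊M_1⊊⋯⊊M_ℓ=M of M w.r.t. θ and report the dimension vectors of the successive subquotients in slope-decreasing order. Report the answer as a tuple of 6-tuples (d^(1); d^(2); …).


Interval decomposition of M: I[1,1], I[1,2], I[1,3], I[4,6]^2, I[5,6].
HN type (ℓ=4): μ^(1)=67; μ^(2)=25; μ^(3)=-45; μ^(4)=-59

((0, 0, 1, 0, 0, 0); (0, 0, 0, 2, 3, 3); (0, 2, 0, 0, 0, 0); (3, 0, 0, 0, 0, 0))


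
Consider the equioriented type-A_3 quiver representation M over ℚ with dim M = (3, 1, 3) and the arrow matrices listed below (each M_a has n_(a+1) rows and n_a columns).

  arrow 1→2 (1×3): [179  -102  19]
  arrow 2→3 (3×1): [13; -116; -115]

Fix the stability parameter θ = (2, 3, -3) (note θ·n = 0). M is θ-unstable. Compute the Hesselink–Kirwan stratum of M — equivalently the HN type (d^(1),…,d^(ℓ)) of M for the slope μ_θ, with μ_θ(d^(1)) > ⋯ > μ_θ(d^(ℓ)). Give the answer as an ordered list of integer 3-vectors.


Interval decomposition of M: I[1,1]^2, I[1,3], I[3,3]^2.
HN type (ℓ=3): μ^(1)=2; μ^(2)=2/3; μ^(3)=-3

((2, 0, 0); (1, 1, 1); (0, 0, 2))


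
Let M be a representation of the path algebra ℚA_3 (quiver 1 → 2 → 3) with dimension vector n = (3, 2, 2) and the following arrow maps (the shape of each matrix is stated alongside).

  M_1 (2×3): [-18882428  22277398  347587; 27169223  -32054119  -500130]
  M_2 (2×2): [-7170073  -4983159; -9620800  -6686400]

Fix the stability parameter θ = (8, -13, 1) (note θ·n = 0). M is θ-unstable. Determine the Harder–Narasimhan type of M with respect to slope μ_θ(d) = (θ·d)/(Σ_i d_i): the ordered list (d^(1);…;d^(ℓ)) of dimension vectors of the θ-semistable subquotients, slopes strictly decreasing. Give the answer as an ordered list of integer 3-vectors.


Interval decomposition of M: I[1,1], I[1,2], I[1,3], I[3,3].
HN type (ℓ=3): μ^(1)=8; μ^(2)=1; μ^(3)=-5/2

((1, 0, 0); (0, 0, 2); (2, 2, 0))


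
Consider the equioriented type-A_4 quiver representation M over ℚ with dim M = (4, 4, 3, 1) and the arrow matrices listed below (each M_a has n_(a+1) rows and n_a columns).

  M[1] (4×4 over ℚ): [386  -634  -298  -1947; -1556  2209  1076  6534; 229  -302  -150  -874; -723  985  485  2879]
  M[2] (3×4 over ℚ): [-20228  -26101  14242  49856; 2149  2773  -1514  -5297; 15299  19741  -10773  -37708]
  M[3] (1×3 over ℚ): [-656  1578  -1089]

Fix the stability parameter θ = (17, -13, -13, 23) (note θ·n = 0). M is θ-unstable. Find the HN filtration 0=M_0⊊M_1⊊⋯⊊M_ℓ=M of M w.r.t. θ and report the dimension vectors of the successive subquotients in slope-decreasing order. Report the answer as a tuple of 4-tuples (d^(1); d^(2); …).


Interval decomposition of M: I[1,2], I[1,3]^2, I[1,4].
HN type (ℓ=3): μ^(1)=23; μ^(2)=2; μ^(3)=-3

((0, 0, 0, 1); (1, 1, 0, 0); (3, 3, 3, 0))


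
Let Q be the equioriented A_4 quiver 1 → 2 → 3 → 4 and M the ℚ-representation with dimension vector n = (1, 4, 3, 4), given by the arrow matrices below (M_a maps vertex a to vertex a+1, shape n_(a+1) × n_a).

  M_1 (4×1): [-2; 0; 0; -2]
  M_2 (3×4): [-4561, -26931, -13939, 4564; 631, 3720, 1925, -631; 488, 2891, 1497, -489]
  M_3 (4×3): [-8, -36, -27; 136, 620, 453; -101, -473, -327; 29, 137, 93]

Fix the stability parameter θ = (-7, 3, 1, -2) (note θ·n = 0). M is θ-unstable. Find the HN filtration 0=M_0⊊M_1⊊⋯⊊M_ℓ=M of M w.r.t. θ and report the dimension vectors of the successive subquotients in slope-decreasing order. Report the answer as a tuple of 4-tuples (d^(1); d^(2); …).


Interval decomposition of M: I[1,4], I[2,2], I[2,3], I[2,4], I[4,4]^2.
HN type (ℓ=5): μ^(1)=3; μ^(2)=2; μ^(3)=2/3; μ^(4)=-2; μ^(5)=-7

((0, 1, 0, 0); (0, 1, 1, 0); (0, 2, 2, 2); (0, 0, 0, 2); (1, 0, 0, 0))


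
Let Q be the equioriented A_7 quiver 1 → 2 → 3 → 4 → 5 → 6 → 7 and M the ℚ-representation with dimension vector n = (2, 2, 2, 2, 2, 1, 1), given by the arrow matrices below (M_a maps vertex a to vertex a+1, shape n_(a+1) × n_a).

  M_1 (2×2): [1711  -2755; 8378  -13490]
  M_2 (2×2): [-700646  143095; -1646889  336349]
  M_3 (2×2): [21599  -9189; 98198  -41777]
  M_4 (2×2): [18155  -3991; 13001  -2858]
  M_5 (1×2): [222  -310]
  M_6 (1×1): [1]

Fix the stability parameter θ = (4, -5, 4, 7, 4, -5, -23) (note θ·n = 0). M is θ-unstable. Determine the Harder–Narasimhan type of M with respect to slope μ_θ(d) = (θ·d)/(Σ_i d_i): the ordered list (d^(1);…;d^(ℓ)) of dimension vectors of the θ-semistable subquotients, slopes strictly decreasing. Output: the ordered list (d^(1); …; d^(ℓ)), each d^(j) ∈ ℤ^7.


Via rank(M_{q-1}∘⋯∘M_p): M ≅ I[1,1], I[1,7], I[2,5].
μ_θ-semistable layers: μ^(1)=11/2; μ^(2)=4; μ^(3)=-2; μ^(4)=-5

((0, 0, 0, 1, 1, 0, 0); (1, 0, 1, 0, 0, 0, 0); (1, 1, 1, 1, 1, 1, 1); (0, 1, 0, 0, 0, 0, 0))


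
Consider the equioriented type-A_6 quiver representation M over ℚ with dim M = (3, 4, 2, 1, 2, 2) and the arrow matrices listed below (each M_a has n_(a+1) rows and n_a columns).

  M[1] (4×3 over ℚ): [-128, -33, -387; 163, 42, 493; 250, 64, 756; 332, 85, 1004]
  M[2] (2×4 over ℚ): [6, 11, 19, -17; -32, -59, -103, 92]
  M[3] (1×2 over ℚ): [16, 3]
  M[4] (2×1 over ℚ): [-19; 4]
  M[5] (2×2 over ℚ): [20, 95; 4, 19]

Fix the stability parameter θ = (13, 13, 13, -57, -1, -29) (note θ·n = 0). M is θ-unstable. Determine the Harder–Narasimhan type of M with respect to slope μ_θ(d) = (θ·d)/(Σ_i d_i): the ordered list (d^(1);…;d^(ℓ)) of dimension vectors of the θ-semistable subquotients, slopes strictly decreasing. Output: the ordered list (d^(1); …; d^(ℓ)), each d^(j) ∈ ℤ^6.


Barcode: M ≅ I[1,2], I[1,3], I[1,5], I[2,2], I[5,6], I[6,6]. HN layers by μ_θ (5 steps, strictly decreasing):
  μ^(1)=13; μ^(2)=-1; μ^(3)=-9/2; μ^(4)=-15; μ^(5)=-29

((2, 3, 1, 0, 0, 0); (0, 0, 0, 0, 1, 0); (1, 1, 1, 1, 0, 0); (0, 0, 0, 0, 1, 1); (0, 0, 0, 0, 0, 1))


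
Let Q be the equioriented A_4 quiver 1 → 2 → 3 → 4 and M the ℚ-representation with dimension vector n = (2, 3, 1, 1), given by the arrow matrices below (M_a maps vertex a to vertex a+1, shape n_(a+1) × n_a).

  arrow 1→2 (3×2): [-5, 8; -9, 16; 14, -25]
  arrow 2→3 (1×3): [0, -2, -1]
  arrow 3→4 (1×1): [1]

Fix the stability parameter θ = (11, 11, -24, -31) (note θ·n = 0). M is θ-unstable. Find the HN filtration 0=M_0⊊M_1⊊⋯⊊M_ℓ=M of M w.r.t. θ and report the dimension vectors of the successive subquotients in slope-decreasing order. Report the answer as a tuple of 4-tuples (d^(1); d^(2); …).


Barcode: M ≅ I[1,2], I[1,4], I[2,2]. HN layers by μ_θ (2 steps, strictly decreasing):
  μ^(1)=11; μ^(2)=-33/4

((1, 2, 0, 0); (1, 1, 1, 1))


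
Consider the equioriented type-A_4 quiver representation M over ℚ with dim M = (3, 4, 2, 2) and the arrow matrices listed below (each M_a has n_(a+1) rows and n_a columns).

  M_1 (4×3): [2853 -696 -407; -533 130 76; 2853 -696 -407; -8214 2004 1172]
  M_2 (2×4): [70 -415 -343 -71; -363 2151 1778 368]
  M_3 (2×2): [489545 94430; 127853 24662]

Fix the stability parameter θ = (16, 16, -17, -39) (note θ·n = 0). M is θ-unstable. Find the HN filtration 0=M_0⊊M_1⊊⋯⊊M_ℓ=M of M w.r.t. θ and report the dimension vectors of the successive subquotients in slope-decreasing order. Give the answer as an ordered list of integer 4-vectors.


Via rank(M_{q-1}∘⋯∘M_p): M ≅ I[1,1], I[1,2], I[1,4], I[2,2], I[2,3], I[4,4].
μ_θ-semistable layers: μ^(1)=16; μ^(2)=-1/2; μ^(3)=-6; μ^(4)=-39

((2, 2, 0, 0); (0, 1, 1, 0); (1, 1, 1, 1); (0, 0, 0, 1))


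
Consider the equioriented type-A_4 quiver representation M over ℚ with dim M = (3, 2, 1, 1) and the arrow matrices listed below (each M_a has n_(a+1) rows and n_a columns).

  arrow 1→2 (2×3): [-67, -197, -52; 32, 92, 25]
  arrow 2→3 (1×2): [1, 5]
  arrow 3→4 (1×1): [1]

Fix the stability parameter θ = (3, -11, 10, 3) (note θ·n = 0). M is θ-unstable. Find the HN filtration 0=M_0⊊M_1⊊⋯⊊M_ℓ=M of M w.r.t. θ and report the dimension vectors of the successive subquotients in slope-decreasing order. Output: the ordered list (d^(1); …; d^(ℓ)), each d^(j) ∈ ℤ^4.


Barcode: M ≅ I[1,1], I[1,2], I[1,4]. HN layers by μ_θ (3 steps, strictly decreasing):
  μ^(1)=13/2; μ^(2)=3; μ^(3)=-4

((0, 0, 1, 1); (1, 0, 0, 0); (2, 2, 0, 0))


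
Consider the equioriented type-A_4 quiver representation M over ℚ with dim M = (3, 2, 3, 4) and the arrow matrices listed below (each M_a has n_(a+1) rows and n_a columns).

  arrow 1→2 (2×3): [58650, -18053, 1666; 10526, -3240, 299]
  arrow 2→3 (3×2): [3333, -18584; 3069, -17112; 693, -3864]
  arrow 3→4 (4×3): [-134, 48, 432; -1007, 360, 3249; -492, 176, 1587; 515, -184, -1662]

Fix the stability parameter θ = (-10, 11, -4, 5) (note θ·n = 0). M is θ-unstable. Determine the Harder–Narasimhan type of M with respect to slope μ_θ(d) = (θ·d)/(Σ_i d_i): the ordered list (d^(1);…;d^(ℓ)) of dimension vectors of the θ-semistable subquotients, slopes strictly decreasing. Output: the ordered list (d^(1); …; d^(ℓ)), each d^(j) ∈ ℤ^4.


Barcode: M ≅ I[1,1], I[1,2], I[1,4], I[3,3], I[3,4], I[4,4]^2. HN layers by μ_θ (5 steps, strictly decreasing):
  μ^(1)=11; μ^(2)=5; μ^(3)=7/2; μ^(4)=-4; μ^(5)=-10

((0, 1, 0, 0); (0, 0, 0, 4); (0, 1, 1, 0); (0, 0, 2, 0); (3, 0, 0, 0))


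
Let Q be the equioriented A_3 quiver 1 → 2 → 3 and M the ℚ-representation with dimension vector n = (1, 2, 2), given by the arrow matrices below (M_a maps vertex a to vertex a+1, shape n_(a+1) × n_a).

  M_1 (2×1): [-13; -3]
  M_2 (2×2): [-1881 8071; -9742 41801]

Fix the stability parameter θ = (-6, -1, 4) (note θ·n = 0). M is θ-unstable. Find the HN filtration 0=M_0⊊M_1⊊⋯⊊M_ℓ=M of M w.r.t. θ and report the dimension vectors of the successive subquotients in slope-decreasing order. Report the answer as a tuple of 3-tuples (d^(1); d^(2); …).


Barcode: M ≅ I[1,3], I[2,3]. HN layers by μ_θ (3 steps, strictly decreasing):
  μ^(1)=4; μ^(2)=-1; μ^(3)=-6

((0, 0, 2); (0, 2, 0); (1, 0, 0))


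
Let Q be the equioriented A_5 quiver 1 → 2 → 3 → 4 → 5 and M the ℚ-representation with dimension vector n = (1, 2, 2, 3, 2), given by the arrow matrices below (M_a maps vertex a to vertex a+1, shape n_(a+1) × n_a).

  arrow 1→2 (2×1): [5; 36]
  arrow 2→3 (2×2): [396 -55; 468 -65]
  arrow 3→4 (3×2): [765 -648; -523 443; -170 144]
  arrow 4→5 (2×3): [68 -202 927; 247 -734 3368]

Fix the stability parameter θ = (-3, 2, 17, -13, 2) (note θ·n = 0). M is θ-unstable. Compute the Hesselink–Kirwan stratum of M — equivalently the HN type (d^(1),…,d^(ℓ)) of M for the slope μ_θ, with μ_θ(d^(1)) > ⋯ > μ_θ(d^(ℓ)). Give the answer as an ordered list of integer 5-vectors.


Barcode: M ≅ I[1,2], I[2,5], I[3,5], I[4,4]. HN layers by μ_θ (3 steps, strictly decreasing):
  μ^(1)=2; μ^(2)=-3; μ^(3)=-13

((0, 2, 2, 2, 2); (1, 0, 0, 0, 0); (0, 0, 0, 1, 0))


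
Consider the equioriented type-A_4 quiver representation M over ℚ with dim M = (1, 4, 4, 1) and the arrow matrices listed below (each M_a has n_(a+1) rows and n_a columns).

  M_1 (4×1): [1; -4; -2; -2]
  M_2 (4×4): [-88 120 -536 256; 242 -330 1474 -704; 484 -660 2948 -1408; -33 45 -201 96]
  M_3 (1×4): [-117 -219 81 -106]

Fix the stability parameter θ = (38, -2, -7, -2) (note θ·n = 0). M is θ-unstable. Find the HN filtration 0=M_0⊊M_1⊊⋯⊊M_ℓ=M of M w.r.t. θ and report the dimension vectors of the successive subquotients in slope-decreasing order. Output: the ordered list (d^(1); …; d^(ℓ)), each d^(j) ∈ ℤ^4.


Interval decomposition of M: I[1,3], I[2,2]^3, I[3,3]^2, I[3,4].
HN type (ℓ=3): μ^(1)=29/3; μ^(2)=-2; μ^(3)=-7

((1, 1, 1, 0); (0, 3, 0, 1); (0, 0, 3, 0))


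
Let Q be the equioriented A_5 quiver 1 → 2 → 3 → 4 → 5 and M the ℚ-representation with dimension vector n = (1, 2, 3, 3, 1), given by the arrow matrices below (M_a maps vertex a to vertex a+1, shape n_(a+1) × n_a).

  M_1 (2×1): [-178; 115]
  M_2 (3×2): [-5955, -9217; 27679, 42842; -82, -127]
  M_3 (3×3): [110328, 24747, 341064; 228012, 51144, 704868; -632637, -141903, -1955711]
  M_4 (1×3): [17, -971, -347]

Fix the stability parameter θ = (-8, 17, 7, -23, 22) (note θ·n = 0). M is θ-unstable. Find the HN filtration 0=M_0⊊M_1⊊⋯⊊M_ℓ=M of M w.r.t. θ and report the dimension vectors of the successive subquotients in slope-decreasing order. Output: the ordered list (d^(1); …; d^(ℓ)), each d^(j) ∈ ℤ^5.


Via rank(M_{q-1}∘⋯∘M_p): M ≅ I[1,3], I[2,5], I[3,4], I[4,4].
μ_θ-semistable layers: μ^(1)=22; μ^(2)=12; μ^(3)=1/3; μ^(4)=-8; μ^(5)=-23

((0, 0, 0, 0, 1); (0, 1, 1, 0, 0); (0, 1, 1, 1, 0); (1, 0, 1, 1, 0); (0, 0, 0, 1, 0))


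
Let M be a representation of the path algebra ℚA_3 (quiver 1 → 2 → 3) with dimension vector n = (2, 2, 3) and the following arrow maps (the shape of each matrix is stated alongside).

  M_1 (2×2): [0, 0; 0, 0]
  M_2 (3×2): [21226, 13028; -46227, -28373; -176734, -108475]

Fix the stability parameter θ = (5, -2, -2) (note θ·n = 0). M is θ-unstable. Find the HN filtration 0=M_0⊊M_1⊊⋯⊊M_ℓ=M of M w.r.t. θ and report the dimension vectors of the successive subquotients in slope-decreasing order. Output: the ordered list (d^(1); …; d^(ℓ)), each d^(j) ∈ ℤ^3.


Barcode: M ≅ I[1,1]^2, I[2,3]^2, I[3,3]. HN layers by μ_θ (2 steps, strictly decreasing):
  μ^(1)=5; μ^(2)=-2

((2, 0, 0); (0, 2, 3))


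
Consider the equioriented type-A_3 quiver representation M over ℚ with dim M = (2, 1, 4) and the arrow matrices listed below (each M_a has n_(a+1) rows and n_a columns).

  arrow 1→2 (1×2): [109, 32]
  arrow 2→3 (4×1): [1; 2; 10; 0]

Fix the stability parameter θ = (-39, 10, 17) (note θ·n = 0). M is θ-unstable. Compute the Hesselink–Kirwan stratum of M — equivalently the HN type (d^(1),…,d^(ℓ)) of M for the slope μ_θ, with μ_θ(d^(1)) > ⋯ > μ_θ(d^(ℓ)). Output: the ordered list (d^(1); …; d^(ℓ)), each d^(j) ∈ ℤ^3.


Barcode: M ≅ I[1,1], I[1,3], I[3,3]^3. HN layers by μ_θ (3 steps, strictly decreasing):
  μ^(1)=17; μ^(2)=10; μ^(3)=-39

((0, 0, 4); (0, 1, 0); (2, 0, 0))


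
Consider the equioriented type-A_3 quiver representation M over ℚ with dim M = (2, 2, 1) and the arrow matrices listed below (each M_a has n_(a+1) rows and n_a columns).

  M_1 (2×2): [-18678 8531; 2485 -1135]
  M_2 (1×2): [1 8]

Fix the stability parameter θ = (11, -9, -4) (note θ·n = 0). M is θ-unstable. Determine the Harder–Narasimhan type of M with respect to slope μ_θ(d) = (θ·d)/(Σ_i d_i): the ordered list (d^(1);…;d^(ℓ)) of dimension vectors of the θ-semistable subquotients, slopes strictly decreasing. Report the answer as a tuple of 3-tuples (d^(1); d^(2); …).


Barcode: M ≅ I[1,2], I[1,3]. HN layers by μ_θ (2 steps, strictly decreasing):
  μ^(1)=1; μ^(2)=-2/3

((1, 1, 0); (1, 1, 1))


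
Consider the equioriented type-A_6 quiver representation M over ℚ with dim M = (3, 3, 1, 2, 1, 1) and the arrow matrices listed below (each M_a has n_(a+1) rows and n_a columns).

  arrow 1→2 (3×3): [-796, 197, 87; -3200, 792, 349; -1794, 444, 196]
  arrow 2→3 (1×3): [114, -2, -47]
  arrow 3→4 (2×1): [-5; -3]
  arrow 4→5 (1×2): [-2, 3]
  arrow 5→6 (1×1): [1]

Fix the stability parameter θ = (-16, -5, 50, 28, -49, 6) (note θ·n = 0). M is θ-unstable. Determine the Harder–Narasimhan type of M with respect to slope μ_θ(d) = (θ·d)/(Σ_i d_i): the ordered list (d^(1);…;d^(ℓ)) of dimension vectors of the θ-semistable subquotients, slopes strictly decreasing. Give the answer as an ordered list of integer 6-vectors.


Interval decomposition of M: I[1,2]^2, I[1,6], I[4,4].
HN type (ℓ=4): μ^(1)=28; μ^(2)=35/4; μ^(3)=-5; μ^(4)=-16

((0, 0, 0, 1, 0, 0); (0, 0, 1, 1, 1, 1); (0, 3, 0, 0, 0, 0); (3, 0, 0, 0, 0, 0))


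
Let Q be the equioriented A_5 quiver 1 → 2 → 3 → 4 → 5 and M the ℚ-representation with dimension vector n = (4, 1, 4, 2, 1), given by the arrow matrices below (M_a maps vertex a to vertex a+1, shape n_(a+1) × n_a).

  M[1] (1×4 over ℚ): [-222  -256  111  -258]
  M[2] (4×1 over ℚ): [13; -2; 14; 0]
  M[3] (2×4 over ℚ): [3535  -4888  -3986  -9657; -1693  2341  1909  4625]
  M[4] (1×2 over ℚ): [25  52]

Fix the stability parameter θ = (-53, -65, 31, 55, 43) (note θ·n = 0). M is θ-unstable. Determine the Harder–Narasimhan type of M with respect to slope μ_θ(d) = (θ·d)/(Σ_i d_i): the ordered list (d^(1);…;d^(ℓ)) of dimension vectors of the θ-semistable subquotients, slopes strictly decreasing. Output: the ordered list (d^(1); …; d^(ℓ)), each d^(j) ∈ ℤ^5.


Barcode: M ≅ I[1,1]^3, I[1,5], I[3,3]^2, I[3,4]. HN layers by μ_θ (5 steps, strictly decreasing):
  μ^(1)=55; μ^(2)=49; μ^(3)=31; μ^(4)=-53; μ^(5)=-59

((0, 0, 0, 1, 0); (0, 0, 0, 1, 1); (0, 0, 4, 0, 0); (3, 0, 0, 0, 0); (1, 1, 0, 0, 0))


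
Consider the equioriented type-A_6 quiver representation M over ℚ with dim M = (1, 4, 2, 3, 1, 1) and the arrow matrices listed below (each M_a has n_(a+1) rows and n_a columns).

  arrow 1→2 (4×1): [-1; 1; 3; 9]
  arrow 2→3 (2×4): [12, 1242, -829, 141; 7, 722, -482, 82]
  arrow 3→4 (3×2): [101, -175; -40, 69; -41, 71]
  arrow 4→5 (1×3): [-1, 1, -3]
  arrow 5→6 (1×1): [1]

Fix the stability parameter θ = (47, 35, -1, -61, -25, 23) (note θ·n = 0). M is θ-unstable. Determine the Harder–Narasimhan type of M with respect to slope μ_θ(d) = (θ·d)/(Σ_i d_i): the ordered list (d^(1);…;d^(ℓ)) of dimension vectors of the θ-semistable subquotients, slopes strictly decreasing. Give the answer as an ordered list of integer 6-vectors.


Via rank(M_{q-1}∘⋯∘M_p): M ≅ I[1,6], I[2,2]^2, I[2,4], I[4,4].
μ_θ-semistable layers: μ^(1)=35; μ^(2)=23; μ^(3)=-1; μ^(4)=-9; μ^(5)=-61

((0, 2, 0, 0, 0, 0); (0, 0, 0, 0, 0, 1); (1, 1, 1, 1, 1, 0); (0, 1, 1, 1, 0, 0); (0, 0, 0, 1, 0, 0))


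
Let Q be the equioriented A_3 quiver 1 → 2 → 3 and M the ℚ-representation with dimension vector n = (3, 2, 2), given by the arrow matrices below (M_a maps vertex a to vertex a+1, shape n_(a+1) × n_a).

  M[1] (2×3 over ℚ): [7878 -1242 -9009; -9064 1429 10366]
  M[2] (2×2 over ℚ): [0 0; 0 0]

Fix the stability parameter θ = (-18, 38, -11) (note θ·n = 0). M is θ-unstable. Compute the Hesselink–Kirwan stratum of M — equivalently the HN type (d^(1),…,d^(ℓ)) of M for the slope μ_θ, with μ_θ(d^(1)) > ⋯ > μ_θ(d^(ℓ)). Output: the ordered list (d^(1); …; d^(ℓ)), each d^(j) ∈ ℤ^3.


Interval decomposition of M: I[1,1], I[1,2]^2, I[3,3]^2.
HN type (ℓ=3): μ^(1)=38; μ^(2)=-11; μ^(3)=-18

((0, 2, 0); (0, 0, 2); (3, 0, 0))


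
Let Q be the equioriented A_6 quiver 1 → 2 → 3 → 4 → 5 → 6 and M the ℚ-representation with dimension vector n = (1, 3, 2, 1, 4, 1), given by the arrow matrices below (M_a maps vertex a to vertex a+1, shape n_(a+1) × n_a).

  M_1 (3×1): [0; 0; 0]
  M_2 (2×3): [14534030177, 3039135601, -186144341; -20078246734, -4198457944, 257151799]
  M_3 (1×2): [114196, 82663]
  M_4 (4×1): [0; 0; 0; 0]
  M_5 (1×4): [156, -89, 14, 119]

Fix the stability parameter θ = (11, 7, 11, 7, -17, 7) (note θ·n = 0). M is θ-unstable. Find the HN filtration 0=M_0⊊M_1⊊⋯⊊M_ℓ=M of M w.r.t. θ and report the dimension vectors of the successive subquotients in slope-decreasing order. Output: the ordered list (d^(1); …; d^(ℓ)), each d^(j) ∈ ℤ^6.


Barcode: M ≅ I[1,1], I[2,2], I[2,3], I[2,4], I[5,5]^3, I[5,6]. HN layers by μ_θ (4 steps, strictly decreasing):
  μ^(1)=11; μ^(2)=9; μ^(3)=7; μ^(4)=-17

((1, 0, 1, 0, 0, 0); (0, 0, 1, 1, 0, 0); (0, 3, 0, 0, 0, 1); (0, 0, 0, 0, 4, 0))


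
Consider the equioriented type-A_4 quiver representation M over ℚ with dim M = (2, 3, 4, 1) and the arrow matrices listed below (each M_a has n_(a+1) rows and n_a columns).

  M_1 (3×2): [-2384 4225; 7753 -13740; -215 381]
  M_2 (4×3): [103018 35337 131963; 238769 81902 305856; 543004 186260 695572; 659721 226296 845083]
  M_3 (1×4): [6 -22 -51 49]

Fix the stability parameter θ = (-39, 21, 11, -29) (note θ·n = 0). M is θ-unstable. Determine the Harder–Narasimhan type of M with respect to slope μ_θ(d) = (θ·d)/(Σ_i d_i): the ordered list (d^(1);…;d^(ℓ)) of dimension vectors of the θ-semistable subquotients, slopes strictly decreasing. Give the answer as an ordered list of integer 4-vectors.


Via rank(M_{q-1}∘⋯∘M_p): M ≅ I[1,3], I[1,4], I[2,3], I[3,3].
μ_θ-semistable layers: μ^(1)=16; μ^(2)=11; μ^(3)=1; μ^(4)=-39

((0, 2, 2, 0); (0, 0, 1, 0); (0, 1, 1, 1); (2, 0, 0, 0))


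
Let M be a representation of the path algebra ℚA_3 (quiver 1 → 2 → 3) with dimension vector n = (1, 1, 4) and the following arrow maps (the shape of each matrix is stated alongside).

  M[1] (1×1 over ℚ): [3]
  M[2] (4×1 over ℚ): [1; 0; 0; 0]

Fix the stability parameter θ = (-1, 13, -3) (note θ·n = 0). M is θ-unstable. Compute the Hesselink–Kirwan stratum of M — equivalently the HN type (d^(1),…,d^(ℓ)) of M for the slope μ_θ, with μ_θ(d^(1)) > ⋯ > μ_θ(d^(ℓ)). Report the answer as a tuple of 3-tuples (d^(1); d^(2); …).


Barcode: M ≅ I[1,3], I[3,3]^3. HN layers by μ_θ (3 steps, strictly decreasing):
  μ^(1)=5; μ^(2)=-1; μ^(3)=-3

((0, 1, 1); (1, 0, 0); (0, 0, 3))


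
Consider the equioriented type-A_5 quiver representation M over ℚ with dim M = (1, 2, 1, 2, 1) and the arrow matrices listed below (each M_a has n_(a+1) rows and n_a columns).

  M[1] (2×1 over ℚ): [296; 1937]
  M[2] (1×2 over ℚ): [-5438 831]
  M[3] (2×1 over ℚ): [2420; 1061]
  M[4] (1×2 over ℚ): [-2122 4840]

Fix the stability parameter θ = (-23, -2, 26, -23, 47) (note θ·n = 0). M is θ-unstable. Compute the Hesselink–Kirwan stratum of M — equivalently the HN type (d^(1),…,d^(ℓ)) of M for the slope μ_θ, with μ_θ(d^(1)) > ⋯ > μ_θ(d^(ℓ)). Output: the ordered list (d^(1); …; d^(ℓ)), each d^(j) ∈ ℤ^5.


Barcode: M ≅ I[1,4], I[2,2], I[4,5]. HN layers by μ_θ (4 steps, strictly decreasing):
  μ^(1)=47; μ^(2)=3/2; μ^(3)=-2; μ^(4)=-23

((0, 0, 0, 0, 1); (0, 0, 1, 1, 0); (0, 2, 0, 0, 0); (1, 0, 0, 1, 0))


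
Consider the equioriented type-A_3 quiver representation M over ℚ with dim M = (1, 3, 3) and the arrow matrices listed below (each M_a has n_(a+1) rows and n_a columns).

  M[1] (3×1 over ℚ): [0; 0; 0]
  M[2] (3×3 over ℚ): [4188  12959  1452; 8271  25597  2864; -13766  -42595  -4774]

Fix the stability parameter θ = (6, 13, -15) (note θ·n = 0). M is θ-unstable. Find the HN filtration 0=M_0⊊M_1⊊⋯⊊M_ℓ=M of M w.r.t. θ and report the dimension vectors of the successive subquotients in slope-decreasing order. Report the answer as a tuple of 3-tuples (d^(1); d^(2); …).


Via rank(M_{q-1}∘⋯∘M_p): M ≅ I[1,1], I[2,3]^3.
μ_θ-semistable layers: μ^(1)=6; μ^(2)=-1

((1, 0, 0); (0, 3, 3))


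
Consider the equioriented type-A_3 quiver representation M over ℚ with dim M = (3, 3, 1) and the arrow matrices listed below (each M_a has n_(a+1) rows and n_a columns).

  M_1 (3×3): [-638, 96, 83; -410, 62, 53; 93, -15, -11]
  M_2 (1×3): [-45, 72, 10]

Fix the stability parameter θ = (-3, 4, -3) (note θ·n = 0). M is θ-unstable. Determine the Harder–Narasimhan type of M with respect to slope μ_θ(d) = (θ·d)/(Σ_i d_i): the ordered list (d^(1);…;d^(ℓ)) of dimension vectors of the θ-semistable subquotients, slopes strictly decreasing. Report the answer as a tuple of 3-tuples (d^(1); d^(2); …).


Via rank(M_{q-1}∘⋯∘M_p): M ≅ I[1,2]^2, I[1,3].
μ_θ-semistable layers: μ^(1)=4; μ^(2)=1/2; μ^(3)=-3

((0, 2, 0); (0, 1, 1); (3, 0, 0))
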